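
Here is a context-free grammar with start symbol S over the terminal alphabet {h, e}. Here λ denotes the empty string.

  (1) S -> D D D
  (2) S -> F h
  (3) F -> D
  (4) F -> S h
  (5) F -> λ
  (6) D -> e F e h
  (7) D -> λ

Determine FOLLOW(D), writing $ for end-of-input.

{$, e, h}

FIRST(D) = {λ, e}
FIRST(S) = {λ, e, h}  (via D D D, F h)
FIRST(F) = {λ, e, h}  (via D, S h)
FOLLOW(S) includes $ since S is the start symbol.
FOLLOW(S): in F->S h, S is followed by h with FIRST {h}. Thus FOLLOW(S) = {$, h}.
FOLLOW(F): in S->F h, F is followed by h with FIRST {h}; in D->e F e h, F is followed by e h with FIRST {e}. Thus FOLLOW(F) = {e, h}.
FOLLOW(D): in S->D D D (occurrence 1), D is followed by D D with FIRST {λ, e}; in S->D D D (occurrence 1), the suffix after D is nullable, so FOLLOW(D) ⊇ FOLLOW(S) = {$, h}; in S->D D D (occurrence 2), D is followed by D with FIRST {λ, e}; in S->D D D (occurrence 2), the suffix after D is nullable, so FOLLOW(D) ⊇ FOLLOW(S) = {$, h}; in S->D D D (occurrence 3), the suffix after D is empty, so FOLLOW(D) ⊇ FOLLOW(S) = {$, h}; in F->D, the suffix after D is empty, so FOLLOW(D) ⊇ FOLLOW(F) = {e, h}. Thus FOLLOW(D) = {$, e, h}.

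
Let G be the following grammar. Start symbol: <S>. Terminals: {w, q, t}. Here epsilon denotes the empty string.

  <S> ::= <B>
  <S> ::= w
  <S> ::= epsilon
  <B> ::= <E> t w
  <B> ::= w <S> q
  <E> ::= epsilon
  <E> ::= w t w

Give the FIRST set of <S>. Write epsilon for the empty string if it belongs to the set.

{epsilon, t, w}

FIRST(<E>) = {epsilon, w}
FIRST(<B>) = {t, w}  (via <E> t w)
FIRST(<S>) = {epsilon, t, w}  (via <B>)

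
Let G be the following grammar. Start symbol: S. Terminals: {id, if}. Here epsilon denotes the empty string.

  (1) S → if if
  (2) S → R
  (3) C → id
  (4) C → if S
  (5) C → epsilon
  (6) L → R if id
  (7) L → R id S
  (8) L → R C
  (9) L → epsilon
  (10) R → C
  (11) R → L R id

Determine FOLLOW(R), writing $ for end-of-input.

{$, id, if}

FIRST(C) = {epsilon, id, if}
FIRST(S) = {epsilon, id, if}  (via R)
FIRST(L) = {epsilon, id, if}  (via R if id, R id S, R C)
FIRST(R) = {epsilon, id, if}  (via C, L R id)
FOLLOW(S) includes $ since S is the start symbol.
FOLLOW(L): in R→L R id, L is followed by R id with FIRST {id, if}. Thus FOLLOW(L) = {id, if}.
FOLLOW(S): in C→if S, the suffix after S is empty, so FOLLOW(S) ⊇ FOLLOW(C) = {$, id, if}; in L→R id S, the suffix after S is empty, so FOLLOW(S) ⊇ FOLLOW(L) = {id, if}. Thus FOLLOW(S) = {$, id, if}.
FOLLOW(R): in S→R, the suffix after R is empty, so FOLLOW(R) ⊇ FOLLOW(S) = {$, id, if}; in L→R if id, R is followed by if id with FIRST {if}; in L→R id S, R is followed by id S with FIRST {id}; in L→R C, R is followed by C with FIRST {epsilon, id, if}; in L→R C, the suffix after R is nullable, so FOLLOW(R) ⊇ FOLLOW(L) = {id, if}; in R→L R id, R is followed by id with FIRST {id}. Thus FOLLOW(R) = {$, id, if}.
FOLLOW(C): in L→R C, the suffix after C is empty, so FOLLOW(C) ⊇ FOLLOW(L) = {id, if}; in R→C, the suffix after C is empty, so FOLLOW(C) ⊇ FOLLOW(R) = {$, id, if}. Thus FOLLOW(C) = {$, id, if}.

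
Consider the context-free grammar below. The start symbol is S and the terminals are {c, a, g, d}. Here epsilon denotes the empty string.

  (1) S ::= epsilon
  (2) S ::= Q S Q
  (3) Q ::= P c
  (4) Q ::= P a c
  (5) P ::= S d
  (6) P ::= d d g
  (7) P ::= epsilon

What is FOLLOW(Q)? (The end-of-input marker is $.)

FIRST(S) = {epsilon, a, c, d}  (via Q S Q)
FIRST(P) = {epsilon, a, c, d}  (via S d)
FIRST(Q) = {a, c, d}  (via P c, P a c)
FOLLOW(S) includes $ since S is the start symbol.
FOLLOW(S): in S::=Q S Q, S is followed by Q with FIRST {a, c, d}; in P::=S d, S is followed by d with FIRST {d}. Thus FOLLOW(S) = {$, a, c, d}.
FOLLOW(Q): in S::=Q S Q (occurrence 1), Q is followed by S Q with FIRST {a, c, d}; in S::=Q S Q (occurrence 2), the suffix after Q is empty, so FOLLOW(Q) ⊇ FOLLOW(S) = {$, a, c, d}. Thus FOLLOW(Q) = {$, a, c, d}.
FOLLOW(P): in Q::=P c, P is followed by c with FIRST {c}; in Q::=P a c, P is followed by a c with FIRST {a}. Thus FOLLOW(P) = {a, c}.

{$, a, c, d}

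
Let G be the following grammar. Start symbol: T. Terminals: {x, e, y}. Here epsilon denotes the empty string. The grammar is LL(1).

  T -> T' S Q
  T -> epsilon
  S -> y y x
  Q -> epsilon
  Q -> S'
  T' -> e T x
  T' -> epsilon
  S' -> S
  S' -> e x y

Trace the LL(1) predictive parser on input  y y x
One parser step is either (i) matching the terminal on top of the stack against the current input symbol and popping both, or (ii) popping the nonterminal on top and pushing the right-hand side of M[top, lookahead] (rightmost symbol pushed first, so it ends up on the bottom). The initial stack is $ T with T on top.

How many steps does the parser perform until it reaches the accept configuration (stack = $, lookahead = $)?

step 1: stack=$ T  input=y y x $  — expand T -> T' S Q
step 2: stack=$ Q S T'  input=y y x $  — expand T' -> epsilon
step 3: stack=$ Q S  input=y y x $  — expand S -> y y x
step 4: stack=$ Q x y y  input=y y x $  — match y
step 5: stack=$ Q x y  input=y x $  — match y
step 6: stack=$ Q x  input=x $  — match x
step 7: stack=$ Q  input=$  — expand Q -> epsilon
Accept reached after 7 steps.

7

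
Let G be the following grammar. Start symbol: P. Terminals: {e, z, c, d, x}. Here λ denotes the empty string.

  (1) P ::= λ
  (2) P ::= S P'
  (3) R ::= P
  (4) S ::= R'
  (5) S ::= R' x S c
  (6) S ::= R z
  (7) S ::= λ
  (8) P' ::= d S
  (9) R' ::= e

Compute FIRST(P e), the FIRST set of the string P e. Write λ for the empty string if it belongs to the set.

FIRST(P'): from P'::=d S we get {d}. So FIRST(P') = {d}.
FIRST(R'): from R'::=e we get {e}. So FIRST(R') = {e}.
FIRST(P): from P::=λ we get {λ}; from P::=S P' we get {d, e, z}. So FIRST(P) = {λ, d, e, z}.
FIRST(R): from R::=P we get {λ, d, e, z}. So FIRST(R) = {λ, d, e, z}.
FIRST(S): from S::=R' we get {e}; from S::=R' x S c we get {e}; from S::=R z we get {d, e, z}; from S::=λ we get {λ}. So FIRST(S) = {λ, d, e, z}.
FIRST(P e): take FIRST of each symbol in turn, carrying on past any symbol whose FIRST contains λ; result {d, e, z}.

{d, e, z}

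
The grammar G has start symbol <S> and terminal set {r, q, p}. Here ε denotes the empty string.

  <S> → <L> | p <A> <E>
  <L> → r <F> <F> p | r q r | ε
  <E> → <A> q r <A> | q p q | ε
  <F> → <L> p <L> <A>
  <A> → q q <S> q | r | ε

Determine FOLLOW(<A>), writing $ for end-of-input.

{$, p, q, r}

FIRST(<L>): from <L>→r <F> <F> p we get {r}; from <L>→r q r we get {r}; from <L>→ε we get {ε}. So FIRST(<L>) = {ε, r}.
FIRST(<A>): from <A>→q q <S> q we get {q}; from <A>→r we get {r}; from <A>→ε we get {ε}. So FIRST(<A>) = {ε, q, r}.
FIRST(<S>): from <S>→<L> we get {ε, r}; from <S>→p <A> <E> we get {p}. So FIRST(<S>) = {ε, p, r}.
FIRST(<E>): from <E>→<A> q r <A> we get {q, r}; from <E>→q p q we get {q}; from <E>→ε we get {ε}. So FIRST(<E>) = {ε, q, r}.
FIRST(<F>): from <F>→<L> p <L> <A> we get {p, r}. So FIRST(<F>) = {p, r}.
FOLLOW(<S>) includes $ since <S> is the start symbol.
FOLLOW(<S>): in <A>→q q <S> q, <S> is followed by q with FIRST {q}. Thus FOLLOW(<S>) = {$, q}.
FOLLOW(<E>): in <S>→p <A> <E>, the suffix after <E> is empty, so FOLLOW(<E>) ⊇ FOLLOW(<S>) = {$, q}. Thus FOLLOW(<E>) = {$, q}.
FOLLOW(<F>): in <L>→r <F> <F> p (occurrence 1), <F> is followed by <F> p with FIRST {p, r}; in <L>→r <F> <F> p (occurrence 2), <F> is followed by p with FIRST {p}. Thus FOLLOW(<F>) = {p, r}.
FOLLOW(<L>): in <S>→<L>, the suffix after <L> is empty, so FOLLOW(<L>) ⊇ FOLLOW(<S>) = {$, q}; in <F>→<L> p <L> <A> (occurrence 1), <L> is followed by p <L> <A> with FIRST {p}; in <F>→<L> p <L> <A> (occurrence 2), <L> is followed by <A> with FIRST {ε, q, r}; in <F>→<L> p <L> <A> (occurrence 2), the suffix after <L> is nullable, so FOLLOW(<L>) ⊇ FOLLOW(<F>) = {p, r}. Thus FOLLOW(<L>) = {$, p, q, r}.
FOLLOW(<A>): in <S>→p <A> <E>, <A> is followed by <E> with FIRST {ε, q, r}; in <S>→p <A> <E>, the suffix after <A> is nullable, so FOLLOW(<A>) ⊇ FOLLOW(<S>) = {$, q}; in <E>→<A> q r <A> (occurrence 1), <A> is followed by q r <A> with FIRST {q}; in <E>→<A> q r <A> (occurrence 2), the suffix after <A> is empty, so FOLLOW(<A>) ⊇ FOLLOW(<E>) = {$, q}; in <F>→<L> p <L> <A>, the suffix after <A> is empty, so FOLLOW(<A>) ⊇ FOLLOW(<F>) = {p, r}. Thus FOLLOW(<A>) = {$, p, q, r}.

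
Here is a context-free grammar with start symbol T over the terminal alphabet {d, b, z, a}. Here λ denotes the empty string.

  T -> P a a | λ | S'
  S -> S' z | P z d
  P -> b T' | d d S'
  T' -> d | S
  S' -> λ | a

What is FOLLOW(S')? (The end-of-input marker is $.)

{$, a, z}

FIRST(P): from P->b T' we get {b}; from P->d d S' we get {d}. So FIRST(P) = {b, d}.
FIRST(S'): from S'->λ we get {λ}; from S'->a we get {a}. So FIRST(S') = {λ, a}.
FIRST(T): from T->P a a we get {b, d}; from T->λ we get {λ}; from T->S' we get {λ, a}. So FIRST(T) = {λ, a, b, d}.
FIRST(S): from S->S' z we get {a, z}; from S->P z d we get {b, d}. So FIRST(S) = {a, b, d, z}.
FIRST(T'): from T'->d we get {d}; from T'->S we get {a, b, d, z}. So FIRST(T') = {a, b, d, z}.
FOLLOW(T) includes $ since T is the start symbol.
FOLLOW(T): T appears on no right-hand side. Thus FOLLOW(T) = {$}.
FOLLOW(P): in T->P a a, P is followed by a a with FIRST {a}; in S->P z d, P is followed by z d with FIRST {z}. Thus FOLLOW(P) = {a, z}.
FOLLOW(T'): in P->b T', the suffix after T' is empty, so FOLLOW(T') ⊇ FOLLOW(P) = {a, z}. Thus FOLLOW(T') = {a, z}.
FOLLOW(S): in T'->S, the suffix after S is empty, so FOLLOW(S) ⊇ FOLLOW(T') = {a, z}. Thus FOLLOW(S) = {a, z}.
FOLLOW(S'): in T->S', the suffix after S' is empty, so FOLLOW(S') ⊇ FOLLOW(T) = {$}; in S->S' z, S' is followed by z with FIRST {z}; in P->d d S', the suffix after S' is empty, so FOLLOW(S') ⊇ FOLLOW(P) = {a, z}. Thus FOLLOW(S') = {$, a, z}.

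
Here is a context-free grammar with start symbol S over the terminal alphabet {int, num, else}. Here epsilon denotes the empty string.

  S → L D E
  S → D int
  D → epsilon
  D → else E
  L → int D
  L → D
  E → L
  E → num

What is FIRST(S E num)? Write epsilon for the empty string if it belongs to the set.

FIRST(D): from D→epsilon we get {epsilon}; from D→else E we get {else}. So FIRST(D) = {epsilon, else}.
FIRST(L): from L→int D we get {int}; from L→D we get {epsilon, else}. So FIRST(L) = {epsilon, else, int}.
FIRST(E): from E→L we get {epsilon, else, int}; from E→num we get {num}. So FIRST(E) = {epsilon, else, int, num}.
FIRST(S): from S→L D E we get {epsilon, else, int, num}; from S→D int we get {else, int}. So FIRST(S) = {epsilon, else, int, num}.
FIRST(S E num): take FIRST of each symbol in turn, carrying on past any symbol whose FIRST contains epsilon; result {else, int, num}.

{else, int, num}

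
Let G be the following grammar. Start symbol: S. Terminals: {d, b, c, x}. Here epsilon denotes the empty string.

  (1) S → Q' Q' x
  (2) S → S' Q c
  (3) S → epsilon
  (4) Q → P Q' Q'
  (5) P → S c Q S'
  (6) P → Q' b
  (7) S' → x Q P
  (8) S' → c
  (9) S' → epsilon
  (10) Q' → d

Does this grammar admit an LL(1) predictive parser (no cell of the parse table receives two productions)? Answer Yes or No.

FIRST(S) = {epsilon, c, d, x}
FIRST(Q) = {c, d, x}
FIRST(P) = {c, d, x}
FIRST(S') = {epsilon, c, x}
FIRST(Q') = {d}
FOLLOW(S) = {$, c}
FOLLOW(Q) = {c, d, x}
FOLLOW(P) = {c, d, x}
FOLLOW(S') = {c, d, x}
FOLLOW(Q') = {b, c, d, x}
Cell M[P, d] receives both P → S c Q S' and P → Q' b — the grammar is not LL(1).

No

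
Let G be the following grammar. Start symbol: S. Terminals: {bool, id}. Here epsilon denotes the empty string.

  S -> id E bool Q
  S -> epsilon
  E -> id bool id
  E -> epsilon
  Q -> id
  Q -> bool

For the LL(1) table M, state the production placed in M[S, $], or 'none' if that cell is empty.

S -> epsilon

FIRST(S) = {epsilon, id}
FIRST(E) = {epsilon, id}
FIRST(Q) = {bool, id}
FOLLOW(S) includes $ since S is the start symbol.
FOLLOW(S): S appears on no right-hand side. Thus FOLLOW(S) = {$}.
For S -> id E bool Q: FIRST(id E bool Q) = {id}, so it goes in M[S, t] for t ∈ {id}.
For S -> epsilon: FIRST(epsilon) = {epsilon}, so it goes in M[S, t] for t ∈ {}; since epsilon ∈ FIRST, also for every t ∈ FOLLOW(S) = {$}.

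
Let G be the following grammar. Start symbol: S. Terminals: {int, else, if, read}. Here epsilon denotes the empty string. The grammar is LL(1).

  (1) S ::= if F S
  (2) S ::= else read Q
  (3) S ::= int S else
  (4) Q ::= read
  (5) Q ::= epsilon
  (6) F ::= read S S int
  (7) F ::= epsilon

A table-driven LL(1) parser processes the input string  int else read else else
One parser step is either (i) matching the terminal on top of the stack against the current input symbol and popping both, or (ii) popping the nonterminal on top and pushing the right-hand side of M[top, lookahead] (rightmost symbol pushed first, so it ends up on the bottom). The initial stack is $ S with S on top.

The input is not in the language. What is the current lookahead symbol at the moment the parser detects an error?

     Stack               Input                      Action
  1  $ S                 int else read else else $  expand S ::= int S else
  2  $ else S int        int else read else else $  match int
  3  $ else S            else read else else $      expand S ::= else read Q
  4  $ else Q read else  else read else else $      match else
  5  $ else Q read       read else else $           match read
  6  $ else Q            else else $                expand Q ::= epsilon
  7  $ else              else else $                match else
  8  $                   else $                     error: stack empty but input remains

else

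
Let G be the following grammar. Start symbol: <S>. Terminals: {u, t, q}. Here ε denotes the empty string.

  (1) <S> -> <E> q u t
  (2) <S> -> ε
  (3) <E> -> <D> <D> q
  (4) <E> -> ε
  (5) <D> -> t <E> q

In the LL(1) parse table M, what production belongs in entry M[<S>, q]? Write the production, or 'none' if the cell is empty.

<S> -> <E> q u t

FIRST(<D>) = {t}
FIRST(<E>) = {ε, t}  (via <D> <D> q)
FIRST(<S>) = {ε, q, t}  (via <E> q u t)
FOLLOW(<S>) includes $ since <S> is the start symbol.
FOLLOW(<S>): <S> appears on no right-hand side. Thus FOLLOW(<S>) = {$}.
For <S> -> <E> q u t: FIRST(<E> q u t) = {q, t}, so it goes in M[<S>, t] for t ∈ {q, t}.
For <S> -> ε: FIRST(ε) = {ε}, so it goes in M[<S>, t] for t ∈ {}; since ε ∈ FIRST, also for every t ∈ FOLLOW(<S>) = {$}.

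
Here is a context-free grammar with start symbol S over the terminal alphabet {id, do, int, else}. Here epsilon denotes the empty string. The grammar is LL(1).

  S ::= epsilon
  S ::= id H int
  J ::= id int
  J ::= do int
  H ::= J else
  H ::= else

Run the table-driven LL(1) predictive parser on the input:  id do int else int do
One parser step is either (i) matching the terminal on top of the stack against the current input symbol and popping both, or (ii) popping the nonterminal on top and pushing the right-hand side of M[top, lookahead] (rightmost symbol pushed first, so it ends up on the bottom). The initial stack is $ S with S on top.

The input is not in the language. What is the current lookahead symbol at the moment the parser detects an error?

     Stack              Input                    Action
  1  $ S                id do int else int do $  expand S ::= id H int
  2  $ int H id         id do int else int do $  match id
  3  $ int H            do int else int do $     expand H ::= J else
  4  $ int else J       do int else int do $     expand J ::= do int
  5  $ int else int do  do int else int do $     match do
  6  $ int else int     int else int do $        match int
  7  $ int else         else int do $            match else
  8  $ int              int do $                 match int
  9  $                  do $                     error: stack empty but input remains

do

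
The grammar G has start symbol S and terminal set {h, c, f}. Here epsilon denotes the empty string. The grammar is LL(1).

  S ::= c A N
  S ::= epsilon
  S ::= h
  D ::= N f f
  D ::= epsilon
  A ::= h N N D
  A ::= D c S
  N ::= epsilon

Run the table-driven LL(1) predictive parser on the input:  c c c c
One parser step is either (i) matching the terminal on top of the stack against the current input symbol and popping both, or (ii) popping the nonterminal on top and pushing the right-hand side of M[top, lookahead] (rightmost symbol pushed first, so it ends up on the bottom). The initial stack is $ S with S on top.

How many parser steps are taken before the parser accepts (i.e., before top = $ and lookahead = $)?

13

      Stack        Input      Action
   1  $ S          c c c c $  expand S ::= c A N
   2  $ N A c      c c c c $  match c
   3  $ N A        c c c $    expand A ::= D c S
   4  $ N S c D    c c c $    expand D ::= epsilon
   5  $ N S c      c c c $    match c
   6  $ N S        c c $      expand S ::= c A N
   7  $ N N A c    c c $      match c
   8  $ N N A      c $        expand A ::= D c S
   9  $ N N S c D  c $        expand D ::= epsilon
  10  $ N N S c    c $        match c
  11  $ N N S      $          expand S ::= epsilon
  12  $ N N        $          expand N ::= epsilon
  13  $ N          $          expand N ::= epsilon
Accept reached after 13 steps.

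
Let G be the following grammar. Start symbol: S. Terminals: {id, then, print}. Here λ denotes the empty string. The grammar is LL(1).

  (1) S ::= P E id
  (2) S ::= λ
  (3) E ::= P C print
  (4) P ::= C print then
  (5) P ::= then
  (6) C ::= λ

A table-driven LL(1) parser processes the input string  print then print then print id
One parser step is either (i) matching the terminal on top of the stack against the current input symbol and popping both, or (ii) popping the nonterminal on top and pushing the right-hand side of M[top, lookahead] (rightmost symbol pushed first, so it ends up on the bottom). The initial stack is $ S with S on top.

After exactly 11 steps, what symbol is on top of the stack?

      Stack                      Input                             Action
   1  $ S                        print then print then print id $  expand S ::= P E id
   2  $ id E P                   print then print then print id $  expand P ::= C print then
   3  $ id E then print C        print then print then print id $  expand C ::= λ
   4  $ id E then print          print then print then print id $  match print
   5  $ id E then                then print then print id $        match then
   6  $ id E                     print then print id $             expand E ::= P C print
   7  $ id print C P             print then print id $             expand P ::= C print then
   8  $ id print C then print C  print then print id $             expand C ::= λ
   9  $ id print C then print    print then print id $             match print
  10  $ id print C then          then print id $                   match then
  11  $ id print C               print id $                        expand C ::= λ
Stack after step 11: $ id print (top = print).

print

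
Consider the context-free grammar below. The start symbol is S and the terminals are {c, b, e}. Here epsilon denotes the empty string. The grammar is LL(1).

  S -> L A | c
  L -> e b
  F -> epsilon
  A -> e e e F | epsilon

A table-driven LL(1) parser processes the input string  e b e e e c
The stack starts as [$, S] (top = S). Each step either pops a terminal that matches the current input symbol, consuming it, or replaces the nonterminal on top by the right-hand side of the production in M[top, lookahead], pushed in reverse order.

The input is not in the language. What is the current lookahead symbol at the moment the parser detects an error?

step 1: stack=$ S  input=e b e e e c $  — expand S -> L A
step 2: stack=$ A L  input=e b e e e c $  — expand L -> e b
step 3: stack=$ A b e  input=e b e e e c $  — match e
step 4: stack=$ A b  input=b e e e c $  — match b
step 5: stack=$ A  input=e e e c $  — expand A -> e e e F
step 6: stack=$ F e e e  input=e e e c $  — match e
step 7: stack=$ F e e  input=e e c $  — match e
step 8: stack=$ F e  input=e c $  — match e
step 9: stack=$ F  input=c $  — error: M[F, c] is empty

c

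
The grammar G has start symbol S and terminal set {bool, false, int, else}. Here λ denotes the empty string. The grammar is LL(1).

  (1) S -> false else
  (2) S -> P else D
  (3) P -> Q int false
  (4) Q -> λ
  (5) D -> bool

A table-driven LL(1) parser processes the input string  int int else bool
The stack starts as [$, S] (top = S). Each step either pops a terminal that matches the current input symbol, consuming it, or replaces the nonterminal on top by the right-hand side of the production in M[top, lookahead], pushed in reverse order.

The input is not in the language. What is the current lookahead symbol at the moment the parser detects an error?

int

step 1: stack=$ S  input=int int else bool $  — expand S -> P else D
step 2: stack=$ D else P  input=int int else bool $  — expand P -> Q int false
step 3: stack=$ D else false int Q  input=int int else bool $  — expand Q -> λ
step 4: stack=$ D else false int  input=int int else bool $  — match int
step 5: stack=$ D else false  input=int else bool $  — error: top is terminal false but lookahead is int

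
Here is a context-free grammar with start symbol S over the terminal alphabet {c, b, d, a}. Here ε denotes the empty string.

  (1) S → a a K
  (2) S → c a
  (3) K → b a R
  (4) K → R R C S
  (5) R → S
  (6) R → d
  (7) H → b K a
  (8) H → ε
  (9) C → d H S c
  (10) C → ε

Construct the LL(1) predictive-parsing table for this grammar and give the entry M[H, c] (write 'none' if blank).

H → ε

FIRST(S): from S→a a K we get {a}; from S→c a we get {c}. So FIRST(S) = {a, c}.
FIRST(H): from H→b K a we get {b}; from H→ε we get {ε}. So FIRST(H) = {ε, b}.
FIRST(C): from C→d H S c we get {d}; from C→ε we get {ε}. So FIRST(C) = {ε, d}.
FIRST(R): from R→S we get {a, c}; from R→d we get {d}. So FIRST(R) = {a, c, d}.
FIRST(K): from K→b a R we get {b}; from K→R R C S we get {a, c, d}. So FIRST(K) = {a, b, c, d}.
FOLLOW(S) includes $ since S is the start symbol.
FOLLOW(H): in C→d H S c, H is followed by S c with FIRST {a, c}. Thus FOLLOW(H) = {a, c}.
For H → b K a: FIRST(b K a) = {b}, so it goes in M[H, t] for t ∈ {b}.
For H → ε: FIRST(ε) = {ε}, so it goes in M[H, t] for t ∈ {}; since ε ∈ FIRST, also for every t ∈ FOLLOW(H) = {a, c}.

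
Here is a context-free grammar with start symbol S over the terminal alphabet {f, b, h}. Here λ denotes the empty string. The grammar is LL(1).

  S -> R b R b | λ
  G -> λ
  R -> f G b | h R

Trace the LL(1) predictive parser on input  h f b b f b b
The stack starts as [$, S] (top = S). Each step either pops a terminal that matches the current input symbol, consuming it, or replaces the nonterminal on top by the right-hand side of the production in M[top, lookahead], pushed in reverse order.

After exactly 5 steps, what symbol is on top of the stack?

G

step 1: stack=$ S  input=h f b b f b b $  — expand S -> R b R b
step 2: stack=$ b R b R  input=h f b b f b b $  — expand R -> h R
step 3: stack=$ b R b R h  input=h f b b f b b $  — match h
step 4: stack=$ b R b R  input=f b b f b b $  — expand R -> f G b
step 5: stack=$ b R b b G f  input=f b b f b b $  — match f
Stack after step 5: $ b R b b G (top = G).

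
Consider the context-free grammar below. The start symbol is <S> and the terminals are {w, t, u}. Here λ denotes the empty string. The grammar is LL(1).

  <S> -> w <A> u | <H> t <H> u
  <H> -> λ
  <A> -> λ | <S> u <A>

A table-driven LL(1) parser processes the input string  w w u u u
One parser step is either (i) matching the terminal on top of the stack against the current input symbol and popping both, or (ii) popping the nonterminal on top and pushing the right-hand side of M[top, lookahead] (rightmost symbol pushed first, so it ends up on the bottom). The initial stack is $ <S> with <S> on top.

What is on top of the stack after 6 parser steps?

u

step 1: stack=$ <S>  input=w w u u u $  — expand <S> -> w <A> u
step 2: stack=$ u <A> w  input=w w u u u $  — match w
step 3: stack=$ u <A>  input=w u u u $  — expand <A> -> <S> u <A>
step 4: stack=$ u <A> u <S>  input=w u u u $  — expand <S> -> w <A> u
step 5: stack=$ u <A> u u <A> w  input=w u u u $  — match w
step 6: stack=$ u <A> u u <A>  input=u u u $  — expand <A> -> λ
Stack after step 6: $ u <A> u u (top = u).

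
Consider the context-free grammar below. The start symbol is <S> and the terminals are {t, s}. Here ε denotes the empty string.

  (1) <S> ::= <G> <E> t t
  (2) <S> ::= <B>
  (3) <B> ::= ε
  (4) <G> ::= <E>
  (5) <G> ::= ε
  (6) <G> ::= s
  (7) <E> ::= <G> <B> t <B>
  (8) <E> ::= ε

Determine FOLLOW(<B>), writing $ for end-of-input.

{$, s, t}

FIRST(<B>): from <B>::=ε we get {ε}. So FIRST(<B>) = {ε}.
FIRST(<S>): from <S>::=<G> <E> t t we get {s, t}; from <S>::=<B> we get {ε}. So FIRST(<S>) = {ε, s, t}.
FIRST(<G>): from <G>::=<E> we get {ε, s, t}; from <G>::=ε we get {ε}; from <G>::=s we get {s}. So FIRST(<G>) = {ε, s, t}.
FIRST(<E>): from <E>::=<G> <B> t <B> we get {s, t}; from <E>::=ε we get {ε}. So FIRST(<E>) = {ε, s, t}.
FOLLOW(<S>) includes $ since <S> is the start symbol.
FOLLOW(<S>): <S> appears on no right-hand side. Thus FOLLOW(<S>) = {$}.
FOLLOW(<G>): in <S>::=<G> <E> t t, <G> is followed by <E> t t with FIRST {s, t}; in <E>::=<G> <B> t <B>, <G> is followed by <B> t <B> with FIRST {t}. Thus FOLLOW(<G>) = {s, t}.
FOLLOW(<E>): in <S>::=<G> <E> t t, <E> is followed by t t with FIRST {t}; in <G>::=<E>, the suffix after <E> is empty, so FOLLOW(<E>) ⊇ FOLLOW(<G>) = {s, t}. Thus FOLLOW(<E>) = {s, t}.
FOLLOW(<B>): in <S>::=<B>, the suffix after <B> is empty, so FOLLOW(<B>) ⊇ FOLLOW(<S>) = {$}; in <E>::=<G> <B> t <B> (occurrence 1), <B> is followed by t <B> with FIRST {t}; in <E>::=<G> <B> t <B> (occurrence 2), the suffix after <B> is empty, so FOLLOW(<B>) ⊇ FOLLOW(<E>) = {s, t}. Thus FOLLOW(<B>) = {$, s, t}.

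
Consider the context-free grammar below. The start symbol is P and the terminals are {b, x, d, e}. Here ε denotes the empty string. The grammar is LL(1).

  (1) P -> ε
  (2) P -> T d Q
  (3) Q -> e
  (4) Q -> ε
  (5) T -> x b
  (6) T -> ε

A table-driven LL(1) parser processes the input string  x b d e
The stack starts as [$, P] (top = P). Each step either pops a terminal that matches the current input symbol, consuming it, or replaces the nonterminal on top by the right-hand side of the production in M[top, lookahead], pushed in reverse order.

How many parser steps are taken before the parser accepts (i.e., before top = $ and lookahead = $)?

7

     Stack      Input      Action
  1  $ P        x b d e $  expand P -> T d Q
  2  $ Q d T    x b d e $  expand T -> x b
  3  $ Q d b x  x b d e $  match x
  4  $ Q d b    b d e $    match b
  5  $ Q d      d e $      match d
  6  $ Q        e $        expand Q -> e
  7  $ e        e $        match e
Accept reached after 7 steps.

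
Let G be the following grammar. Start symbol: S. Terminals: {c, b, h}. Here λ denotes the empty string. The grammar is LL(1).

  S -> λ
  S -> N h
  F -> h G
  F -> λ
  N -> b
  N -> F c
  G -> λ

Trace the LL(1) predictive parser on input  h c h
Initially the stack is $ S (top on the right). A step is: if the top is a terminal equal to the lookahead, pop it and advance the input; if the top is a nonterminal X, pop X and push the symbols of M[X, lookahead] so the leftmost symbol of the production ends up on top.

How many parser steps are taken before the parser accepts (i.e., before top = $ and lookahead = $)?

     Stack      Input    Action
  1  $ S        h c h $  expand S -> N h
  2  $ h N      h c h $  expand N -> F c
  3  $ h c F    h c h $  expand F -> h G
  4  $ h c G h  h c h $  match h
  5  $ h c G    c h $    expand G -> λ
  6  $ h c      c h $    match c
  7  $ h        h $      match h
Accept reached after 7 steps.

7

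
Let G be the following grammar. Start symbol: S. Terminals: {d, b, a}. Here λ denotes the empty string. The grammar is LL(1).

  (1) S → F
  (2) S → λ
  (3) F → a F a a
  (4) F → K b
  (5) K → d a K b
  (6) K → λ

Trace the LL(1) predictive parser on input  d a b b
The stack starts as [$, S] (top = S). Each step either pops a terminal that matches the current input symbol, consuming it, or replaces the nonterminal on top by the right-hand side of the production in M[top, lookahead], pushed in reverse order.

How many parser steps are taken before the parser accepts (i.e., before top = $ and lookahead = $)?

     Stack        Input      Action
  1  $ S          d a b b $  expand S → F
  2  $ F          d a b b $  expand F → K b
  3  $ b K        d a b b $  expand K → d a K b
  4  $ b b K a d  d a b b $  match d
  5  $ b b K a    a b b $    match a
  6  $ b b K      b b $      expand K → λ
  7  $ b b        b b $      match b
  8  $ b          b $        match b
Accept reached after 8 steps.

8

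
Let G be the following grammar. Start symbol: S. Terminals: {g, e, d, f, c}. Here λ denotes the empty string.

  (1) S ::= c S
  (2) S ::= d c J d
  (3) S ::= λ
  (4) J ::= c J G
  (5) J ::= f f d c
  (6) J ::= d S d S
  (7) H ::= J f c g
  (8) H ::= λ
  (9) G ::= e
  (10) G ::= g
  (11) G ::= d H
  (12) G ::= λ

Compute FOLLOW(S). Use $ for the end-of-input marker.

{$, d, e, f, g}

FIRST(S): from S::=c S we get {c}; from S::=d c J d we get {d}; from S::=λ we get {λ}. So FIRST(S) = {λ, c, d}.
FIRST(J): from J::=c J G we get {c}; from J::=f f d c we get {f}; from J::=d S d S we get {d}. So FIRST(J) = {c, d, f}.
FIRST(G): from G::=e we get {e}; from G::=g we get {g}; from G::=d H we get {d}; from G::=λ we get {λ}. So FIRST(G) = {λ, d, e, g}.
FIRST(H): from H::=J f c g we get {c, d, f}; from H::=λ we get {λ}. So FIRST(H) = {λ, c, d, f}.
FOLLOW(S) includes $ since S is the start symbol.
FOLLOW(J): in S::=d c J d, J is followed by d with FIRST {d}; in J::=c J G, J is followed by G with FIRST {λ, d, e, g}; in J::=c J G, the suffix after J is nullable (adds nothing new); in H::=J f c g, J is followed by f c g with FIRST {f}. Thus FOLLOW(J) = {d, e, f, g}.
FOLLOW(S): in S::=c S, the suffix after S is empty (adds nothing new); in J::=d S d S (occurrence 1), S is followed by d S with FIRST {d}; in J::=d S d S (occurrence 2), the suffix after S is empty, so FOLLOW(S) ⊇ FOLLOW(J) = {d, e, f, g}. Thus FOLLOW(S) = {$, d, e, f, g}.
FOLLOW(G): in J::=c J G, the suffix after G is empty, so FOLLOW(G) ⊇ FOLLOW(J) = {d, e, f, g}. Thus FOLLOW(G) = {d, e, f, g}.
FOLLOW(H): in G::=d H, the suffix after H is empty, so FOLLOW(H) ⊇ FOLLOW(G) = {d, e, f, g}. Thus FOLLOW(H) = {d, e, f, g}.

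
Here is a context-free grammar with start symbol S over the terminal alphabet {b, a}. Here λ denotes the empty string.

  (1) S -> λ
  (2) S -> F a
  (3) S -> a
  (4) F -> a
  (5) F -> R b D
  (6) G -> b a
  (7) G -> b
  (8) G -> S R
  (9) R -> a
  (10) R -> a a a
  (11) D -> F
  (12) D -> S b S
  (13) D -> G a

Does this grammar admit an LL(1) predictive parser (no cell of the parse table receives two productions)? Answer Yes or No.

No

FIRST(S) = {λ, a}
FIRST(F) = {a}
FIRST(G) = {a, b}
FIRST(R) = {a}
FIRST(D) = {a, b}
FOLLOW(S) = {$, a, b}
FOLLOW(F) = {a}
FOLLOW(G) = {a}
FOLLOW(R) = {a, b}
FOLLOW(D) = {a}
Cell M[D, a] receives both D -> F and D -> S b S and D -> G a — the grammar is not LL(1).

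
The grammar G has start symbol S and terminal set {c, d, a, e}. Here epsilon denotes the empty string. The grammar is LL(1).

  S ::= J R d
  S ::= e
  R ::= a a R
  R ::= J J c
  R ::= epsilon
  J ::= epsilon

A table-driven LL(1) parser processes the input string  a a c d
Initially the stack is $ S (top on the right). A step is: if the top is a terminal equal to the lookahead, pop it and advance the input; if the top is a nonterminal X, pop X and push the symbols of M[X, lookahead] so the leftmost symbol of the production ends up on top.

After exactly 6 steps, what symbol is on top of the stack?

J

     Stack      Input      Action
  1  $ S        a a c d $  expand S ::= J R d
  2  $ d R J    a a c d $  expand J ::= epsilon
  3  $ d R      a a c d $  expand R ::= a a R
  4  $ d R a a  a a c d $  match a
  5  $ d R a    a c d $    match a
  6  $ d R      c d $      expand R ::= J J c
Stack after step 6: $ d c J J (top = J).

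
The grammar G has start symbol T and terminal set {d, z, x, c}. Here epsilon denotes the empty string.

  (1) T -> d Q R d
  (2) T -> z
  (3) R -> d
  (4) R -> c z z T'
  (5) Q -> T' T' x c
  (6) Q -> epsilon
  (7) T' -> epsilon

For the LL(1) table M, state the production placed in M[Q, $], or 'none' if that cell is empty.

none

FIRST(T): from T->d Q R d we get {d}; from T->z we get {z}. So FIRST(T) = {d, z}.
FIRST(R): from R->d we get {d}; from R->c z z T' we get {c}. So FIRST(R) = {c, d}.
FIRST(T'): from T'->epsilon we get {epsilon}. So FIRST(T') = {epsilon}.
FIRST(Q): from Q->T' T' x c we get {x}; from Q->epsilon we get {epsilon}. So FIRST(Q) = {epsilon, x}.
FOLLOW(T) includes $ since T is the start symbol.
FOLLOW(Q): in T->d Q R d, Q is followed by R d with FIRST {c, d}. Thus FOLLOW(Q) = {c, d}.
For Q -> T' T' x c: FIRST(T' T' x c) = {x}, so it goes in M[Q, t] for t ∈ {x}.
For Q -> epsilon: FIRST(epsilon) = {epsilon}, so it goes in M[Q, t] for t ∈ {}; since epsilon ∈ FIRST, also for every t ∈ FOLLOW(Q) = {c, d}.
None of these place a production in M[Q, $].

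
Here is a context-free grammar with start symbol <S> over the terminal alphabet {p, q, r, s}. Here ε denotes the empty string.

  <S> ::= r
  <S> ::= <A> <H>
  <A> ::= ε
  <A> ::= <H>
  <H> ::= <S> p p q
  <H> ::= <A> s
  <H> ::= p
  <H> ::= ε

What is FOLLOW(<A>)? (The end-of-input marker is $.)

FIRST(<S>) = {ε, p, r, s}  (via <A> <H>)
FIRST(<A>) = {ε, p, r, s}  (via <H>)
FIRST(<H>) = {ε, p, r, s}  (via <S> p p q, <A> s)
FOLLOW(<S>) includes $ since <S> is the start symbol.
FOLLOW(<S>): in <H>::=<S> p p q, <S> is followed by p p q with FIRST {p}. Thus FOLLOW(<S>) = {$, p}.
FOLLOW(<A>): in <S>::=<A> <H>, <A> is followed by <H> with FIRST {ε, p, r, s}; in <S>::=<A> <H>, the suffix after <A> is nullable, so FOLLOW(<A>) ⊇ FOLLOW(<S>) = {$, p}; in <H>::=<A> s, <A> is followed by s with FIRST {s}. Thus FOLLOW(<A>) = {$, p, r, s}.
FOLLOW(<H>): in <S>::=<A> <H>, the suffix after <H> is empty, so FOLLOW(<H>) ⊇ FOLLOW(<S>) = {$, p}; in <A>::=<H>, the suffix after <H> is empty, so FOLLOW(<H>) ⊇ FOLLOW(<A>) = {$, p, r, s}. Thus FOLLOW(<H>) = {$, p, r, s}.

{$, p, r, s}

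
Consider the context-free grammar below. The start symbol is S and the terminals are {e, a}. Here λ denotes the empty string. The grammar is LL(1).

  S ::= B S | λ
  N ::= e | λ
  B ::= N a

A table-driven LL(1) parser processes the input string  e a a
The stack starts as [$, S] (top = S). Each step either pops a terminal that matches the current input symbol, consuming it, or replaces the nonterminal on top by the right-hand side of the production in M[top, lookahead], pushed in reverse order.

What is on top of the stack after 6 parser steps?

     Stack    Input    Action
  1  $ S      e a a $  expand S ::= B S
  2  $ S B    e a a $  expand B ::= N a
  3  $ S a N  e a a $  expand N ::= e
  4  $ S a e  e a a $  match e
  5  $ S a    a a $    match a
  6  $ S      a $      expand S ::= B S
Stack after step 6: $ S B (top = B).

B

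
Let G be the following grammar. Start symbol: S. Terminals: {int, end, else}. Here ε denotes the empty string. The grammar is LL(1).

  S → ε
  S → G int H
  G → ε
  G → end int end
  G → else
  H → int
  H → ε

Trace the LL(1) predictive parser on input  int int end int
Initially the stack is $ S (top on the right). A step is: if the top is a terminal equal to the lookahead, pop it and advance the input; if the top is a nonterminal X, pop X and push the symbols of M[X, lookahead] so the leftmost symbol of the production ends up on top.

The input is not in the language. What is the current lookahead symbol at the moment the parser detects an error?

step 1: stack=$ S  input=int int end int $  — expand S → G int H
step 2: stack=$ H int G  input=int int end int $  — expand G → ε
step 3: stack=$ H int  input=int int end int $  — match int
step 4: stack=$ H  input=int end int $  — expand H → int
step 5: stack=$ int  input=int end int $  — match int
step 6: stack=$  input=end int $  — error: stack empty but input remains

end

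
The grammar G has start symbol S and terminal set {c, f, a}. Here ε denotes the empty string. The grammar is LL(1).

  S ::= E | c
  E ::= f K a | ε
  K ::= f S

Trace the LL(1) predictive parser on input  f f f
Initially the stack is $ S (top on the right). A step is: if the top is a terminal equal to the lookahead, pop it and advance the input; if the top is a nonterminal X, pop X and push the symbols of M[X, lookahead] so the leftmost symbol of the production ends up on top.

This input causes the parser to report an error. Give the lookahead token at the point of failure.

$

step 1: stack=$ S  input=f f f $  — expand S ::= E
step 2: stack=$ E  input=f f f $  — expand E ::= f K a
step 3: stack=$ a K f  input=f f f $  — match f
step 4: stack=$ a K  input=f f $  — expand K ::= f S
step 5: stack=$ a S f  input=f f $  — match f
step 6: stack=$ a S  input=f $  — expand S ::= E
step 7: stack=$ a E  input=f $  — expand E ::= f K a
step 8: stack=$ a a K f  input=f $  — match f
step 9: stack=$ a a K  input=$  — error: M[K, $] is empty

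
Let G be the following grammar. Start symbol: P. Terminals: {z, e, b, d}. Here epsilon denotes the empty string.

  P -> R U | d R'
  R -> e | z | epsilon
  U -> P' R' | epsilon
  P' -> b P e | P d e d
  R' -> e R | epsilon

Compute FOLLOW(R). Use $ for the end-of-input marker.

{$, b, d, e, z}

FIRST(R): from R->e we get {e}; from R->z we get {z}; from R->epsilon we get {epsilon}. So FIRST(R) = {epsilon, e, z}.
FIRST(R'): from R'->e R we get {e}; from R'->epsilon we get {epsilon}. So FIRST(R') = {epsilon, e}.
FIRST(P): from P->R U we get {epsilon, b, d, e, z}; from P->d R' we get {d}. So FIRST(P) = {epsilon, b, d, e, z}.
FIRST(P'): from P'->b P e we get {b}; from P'->P d e d we get {b, d, e, z}. So FIRST(P') = {b, d, e, z}.
FIRST(U): from U->P' R' we get {b, d, e, z}; from U->epsilon we get {epsilon}. So FIRST(U) = {epsilon, b, d, e, z}.
FOLLOW(P) includes $ since P is the start symbol.
FOLLOW(P): in P'->b P e, P is followed by e with FIRST {e}; in P'->P d e d, P is followed by d e d with FIRST {d}. Thus FOLLOW(P) = {$, d, e}.
FOLLOW(U): in P->R U, the suffix after U is empty, so FOLLOW(U) ⊇ FOLLOW(P) = {$, d, e}. Thus FOLLOW(U) = {$, d, e}.
FOLLOW(P'): in U->P' R', P' is followed by R' with FIRST {epsilon, e}; in U->P' R', the suffix after P' is nullable, so FOLLOW(P') ⊇ FOLLOW(U) = {$, d, e}. Thus FOLLOW(P') = {$, d, e}.
FOLLOW(R'): in P->d R', the suffix after R' is empty, so FOLLOW(R') ⊇ FOLLOW(P) = {$, d, e}; in U->P' R', the suffix after R' is empty, so FOLLOW(R') ⊇ FOLLOW(U) = {$, d, e}. Thus FOLLOW(R') = {$, d, e}.
FOLLOW(R): in P->R U, R is followed by U with FIRST {epsilon, b, d, e, z}; in P->R U, the suffix after R is nullable, so FOLLOW(R) ⊇ FOLLOW(P) = {$, d, e}; in R'->e R, the suffix after R is empty, so FOLLOW(R) ⊇ FOLLOW(R') = {$, d, e}. Thus FOLLOW(R) = {$, b, d, e, z}.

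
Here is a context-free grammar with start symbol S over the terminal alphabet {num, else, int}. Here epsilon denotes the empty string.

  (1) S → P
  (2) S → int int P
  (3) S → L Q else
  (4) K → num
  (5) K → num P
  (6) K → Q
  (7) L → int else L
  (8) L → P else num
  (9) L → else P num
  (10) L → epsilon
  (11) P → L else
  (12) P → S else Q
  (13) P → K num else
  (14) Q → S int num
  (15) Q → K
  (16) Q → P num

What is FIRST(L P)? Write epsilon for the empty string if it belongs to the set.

{else, int, num}

FIRST(S) = {else, int, num}  (via P, L Q else)
FIRST(K) = {else, int, num}  (via Q)
FIRST(L) = {epsilon, else, int, num}  (via P else num)
FIRST(P) = {else, int, num}  (via L else, S else Q, K num else)
FIRST(Q) = {else, int, num}  (via S int num, K, P num)
FIRST(L P): take FIRST of each symbol in turn, carrying on past any symbol whose FIRST contains epsilon; result {else, int, num}.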